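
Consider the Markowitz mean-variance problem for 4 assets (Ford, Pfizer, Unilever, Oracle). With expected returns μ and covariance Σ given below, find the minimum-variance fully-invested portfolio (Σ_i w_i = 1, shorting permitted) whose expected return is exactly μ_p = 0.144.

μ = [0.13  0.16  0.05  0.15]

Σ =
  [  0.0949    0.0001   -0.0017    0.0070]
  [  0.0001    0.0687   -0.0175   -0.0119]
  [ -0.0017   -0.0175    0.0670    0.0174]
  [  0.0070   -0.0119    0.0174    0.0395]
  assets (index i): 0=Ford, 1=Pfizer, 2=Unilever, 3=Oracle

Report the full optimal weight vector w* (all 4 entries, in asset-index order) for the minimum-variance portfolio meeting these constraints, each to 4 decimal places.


0.1172  0.3483  0.0714  0.4631

p=Σ⁻¹μ = [1.0529  3.2051  0.4761  4.3667]
q=Σ⁻¹𝟙 = [9.0108  22.4640  14.7966  23.9692]
a=μᵀp=1.328511  b=𝟙ᵀp=9.100849  c=𝟙ᵀq=70.240572  D=ac−b²=10.489942
λ₁=(c·0.144−b)/D = (70.240572·0.144−9.100849)/10.489942 = 0.096644
λ₂=(a−b·0.144)/D = (1.328511−9.100849·0.144)/10.489942 = 0.001715
w* = 0.096644·p + 0.001715·q:
  w_0 = 0.096644·1.0529 + 0.001715·9.0108 = 0.1172  (Ford)
  w_1 = 0.096644·3.2051 + 0.001715·22.4640 = 0.3483  (Pfizer)
  w_2 = 0.096644·0.4761 + 0.001715·14.7966 = 0.0714  (Unilever)
  w_3 = 0.096644·4.3667 + 0.001715·23.9692 = 0.4631  (Oracle)
Σw_i=1.0000  μᵀw=0.1440
σ²=wᵀΣw=λ₁·μ_p+λ₂ = 0.096644·0.144 + 0.001715 = 0.015632 ≈ 0.0156


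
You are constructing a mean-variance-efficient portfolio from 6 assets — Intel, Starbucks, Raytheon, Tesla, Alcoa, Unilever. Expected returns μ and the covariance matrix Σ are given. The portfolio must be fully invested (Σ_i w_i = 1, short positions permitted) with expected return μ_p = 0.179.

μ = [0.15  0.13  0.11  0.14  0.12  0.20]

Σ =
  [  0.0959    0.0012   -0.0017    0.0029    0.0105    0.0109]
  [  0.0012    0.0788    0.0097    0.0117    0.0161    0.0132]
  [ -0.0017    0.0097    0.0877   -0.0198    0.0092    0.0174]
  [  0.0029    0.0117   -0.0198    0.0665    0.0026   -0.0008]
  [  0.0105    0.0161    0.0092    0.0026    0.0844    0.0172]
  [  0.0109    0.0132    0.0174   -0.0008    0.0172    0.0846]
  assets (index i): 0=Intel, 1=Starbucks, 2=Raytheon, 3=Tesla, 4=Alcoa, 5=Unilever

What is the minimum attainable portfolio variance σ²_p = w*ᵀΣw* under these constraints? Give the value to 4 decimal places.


p=Σ⁻¹μ = [1.2507  0.7203  1.3202  2.3159  0.5617  1.7267]
q=Σ⁻¹𝟙 = [8.6767  6.0889  12.9378  17.2592  6.4544  5.9424]
a=μᵀp=1.163438  b=𝟙ᵀp=7.895506  c=𝟙ᵀq=57.359339  D=ac−b²=4.395030
λ₁=(c·0.179−b)/D = (57.359339·0.179−7.895506)/4.395030 = 0.539658
λ₂=(a−b·0.179)/D = (1.163438−7.895506·0.179)/4.395030 = -0.056850
w* = 0.539658·p + -0.056850·q:
  w_0 = 0.539658·1.2507 + -0.056850·8.6767 = 0.1817  (Intel)
  w_1 = 0.539658·0.7203 + -0.056850·6.0889 = 0.0426  (Starbucks)
  w_2 = 0.539658·1.3202 + -0.056850·12.9378 = -0.0231  (Raytheon)
  w_3 = 0.539658·2.3159 + -0.056850·17.2592 = 0.2686  (Tesla)
  w_4 = 0.539658·0.5617 + -0.056850·6.4544 = -0.0638  (Alcoa)
  w_5 = 0.539658·1.7267 + -0.056850·5.9424 = 0.5940  (Unilever)
Σw_i=1.0000  μᵀw=0.1790
σ²=wᵀΣw=λ₁·μ_p+λ₂ = 0.539658·0.179 + -0.056850 = 0.039749 ≈ 0.0397

0.0397


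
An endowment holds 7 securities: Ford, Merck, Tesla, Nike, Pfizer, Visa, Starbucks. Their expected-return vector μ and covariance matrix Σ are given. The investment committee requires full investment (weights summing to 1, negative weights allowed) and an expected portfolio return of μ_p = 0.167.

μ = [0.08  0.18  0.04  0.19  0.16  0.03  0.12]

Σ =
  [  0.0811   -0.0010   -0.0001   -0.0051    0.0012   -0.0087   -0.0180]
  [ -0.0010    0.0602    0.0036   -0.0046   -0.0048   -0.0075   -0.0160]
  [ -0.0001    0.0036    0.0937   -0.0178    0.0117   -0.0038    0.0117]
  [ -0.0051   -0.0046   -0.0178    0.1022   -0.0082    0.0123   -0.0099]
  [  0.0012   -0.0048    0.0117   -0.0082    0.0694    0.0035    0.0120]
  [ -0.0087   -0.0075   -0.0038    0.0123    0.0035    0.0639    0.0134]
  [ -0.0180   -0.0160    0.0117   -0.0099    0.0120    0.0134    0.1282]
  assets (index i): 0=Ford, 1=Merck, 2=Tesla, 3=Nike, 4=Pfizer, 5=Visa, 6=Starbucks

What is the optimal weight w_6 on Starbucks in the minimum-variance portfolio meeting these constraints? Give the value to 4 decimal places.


0.1350

u=Σ⁻¹μ = [1.5154  3.8239  0.2542  2.4776  2.5176  0.2025  1.5374]
v=Σ⁻¹𝟙 = [17.2867  23.0958  10.1068  13.5931  13.0202  15.8114  10.3658]
a=μᵀu=1.883830  b=𝟙ᵀu=12.328598  c=𝟙ᵀv=103.279777  D=ac−b²=42.567194
λ₁=(c·0.167−b)/D = (103.279777·0.167−12.328598)/42.567194 = 0.115561
λ₂=(a−b·0.167)/D = (1.883830−12.328598·0.167)/42.567194 = -0.004112
w* = 0.115561·u + -0.004112·v:
  w_0 = 0.115561·1.5154 + -0.004112·17.2867 = 0.1040  (Ford)
  w_1 = 0.115561·3.8239 + -0.004112·23.0958 = 0.3469  (Merck)
  w_2 = 0.115561·0.2542 + -0.004112·10.1068 = -0.0122  (Tesla)
  w_3 = 0.115561·2.4776 + -0.004112·13.5931 = 0.2304  (Nike)
  w_4 = 0.115561·2.5176 + -0.004112·13.0202 = 0.2374  (Pfizer)
  w_5 = 0.115561·0.2025 + -0.004112·15.8114 = -0.0416  (Visa)
  w_6 = 0.115561·1.5374 + -0.004112·10.3658 = 0.1350  (Starbucks)
Σw_i=1.0000  μᵀw=0.1670
σ²=wᵀΣw=λ₁·μ_p+λ₂ = 0.115561·0.167 + -0.004112 = 0.015187 ≈ 0.0152


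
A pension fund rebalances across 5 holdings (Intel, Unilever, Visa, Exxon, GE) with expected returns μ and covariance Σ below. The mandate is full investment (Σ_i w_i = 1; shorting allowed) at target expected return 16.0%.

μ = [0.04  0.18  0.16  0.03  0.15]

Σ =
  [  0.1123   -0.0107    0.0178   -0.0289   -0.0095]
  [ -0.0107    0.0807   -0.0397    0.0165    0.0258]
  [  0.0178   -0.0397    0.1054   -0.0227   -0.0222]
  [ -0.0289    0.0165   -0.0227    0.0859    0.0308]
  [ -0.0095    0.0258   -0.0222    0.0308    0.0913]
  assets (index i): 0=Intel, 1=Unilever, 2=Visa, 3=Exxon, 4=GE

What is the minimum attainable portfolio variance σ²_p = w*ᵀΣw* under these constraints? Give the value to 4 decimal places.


0.0196

g=Σ⁻¹μ = [0.3410  3.2769  3.0246  0.1141  1.4493]
h=Σ⁻¹𝟙 = [12.0114  18.1070  18.8737  14.7955  6.6839]
a=μᵀg=1.308245  b=𝟙ᵀg=8.205962  c=𝟙ᵀh=70.471503  D=ac−b²=24.856162
λ₁=(c·0.160−b)/D = (70.471503·0.160−8.205962)/24.856162 = 0.123490
λ₂=(a−b·0.160)/D = (1.308245−8.205962·0.160)/24.856162 = -0.000189
w* = 0.123490·g + -0.000189·h:
  w_0 = 0.123490·0.3410 + -0.000189·12.0114 = 0.0398  (Intel)
  w_1 = 0.123490·3.2769 + -0.000189·18.1070 = 0.4012  (Unilever)
  w_2 = 0.123490·3.0246 + -0.000189·18.8737 = 0.3699  (Visa)
  w_3 = 0.123490·0.1141 + -0.000189·14.7955 = 0.0113  (Exxon)
  w_4 = 0.123490·1.4493 + -0.000189·6.6839 = 0.1777  (GE)
Σw_i=1.0000  μᵀw=0.1600
σ²=wᵀΣw=λ₁·μ_p+λ₂ = 0.123490·0.160 + -0.000189 = 0.019569 ≈ 0.0196


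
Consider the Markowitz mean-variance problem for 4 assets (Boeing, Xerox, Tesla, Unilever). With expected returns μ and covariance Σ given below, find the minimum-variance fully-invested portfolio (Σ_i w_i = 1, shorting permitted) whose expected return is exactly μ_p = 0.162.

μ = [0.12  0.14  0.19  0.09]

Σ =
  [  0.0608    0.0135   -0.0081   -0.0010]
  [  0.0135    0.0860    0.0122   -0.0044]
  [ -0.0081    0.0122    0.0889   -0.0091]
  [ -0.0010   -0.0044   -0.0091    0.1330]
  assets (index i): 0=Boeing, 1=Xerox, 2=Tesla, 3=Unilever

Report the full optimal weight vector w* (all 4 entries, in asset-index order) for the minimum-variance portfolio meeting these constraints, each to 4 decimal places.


0.2549  0.1546  0.5662  0.0242

x=Σ⁻¹μ = [2.0633  1.0265  2.2746  0.8818]
y=Σ⁻¹𝟙 = [16.5627  7.6888  12.5992  8.7597]
a=μᵀx=0.902841  b=𝟙ᵀx=6.246184  c=𝟙ᵀy=45.610470  D=ac−b²=2.164200
λ₁=(c·0.162−b)/D = (45.610470·0.162−6.246184)/2.164200 = 0.528007
λ₂=(a−b·0.162)/D = (0.902841−6.246184·0.162)/2.164200 = -0.050384
w* = 0.528007·x + -0.050384·y:
  w_0 = 0.528007·2.0633 + -0.050384·16.5627 = 0.2549  (Boeing)
  w_1 = 0.528007·1.0265 + -0.050384·7.6888 = 0.1546  (Xerox)
  w_2 = 0.528007·2.2746 + -0.050384·12.5992 = 0.5662  (Tesla)
  w_3 = 0.528007·0.8818 + -0.050384·8.7597 = 0.0242  (Unilever)
Σw_i=1.0000  μᵀw=0.1620
σ²=wᵀΣw=λ₁·μ_p+λ₂ = 0.528007·0.162 + -0.050384 = 0.035153 ≈ 0.0352


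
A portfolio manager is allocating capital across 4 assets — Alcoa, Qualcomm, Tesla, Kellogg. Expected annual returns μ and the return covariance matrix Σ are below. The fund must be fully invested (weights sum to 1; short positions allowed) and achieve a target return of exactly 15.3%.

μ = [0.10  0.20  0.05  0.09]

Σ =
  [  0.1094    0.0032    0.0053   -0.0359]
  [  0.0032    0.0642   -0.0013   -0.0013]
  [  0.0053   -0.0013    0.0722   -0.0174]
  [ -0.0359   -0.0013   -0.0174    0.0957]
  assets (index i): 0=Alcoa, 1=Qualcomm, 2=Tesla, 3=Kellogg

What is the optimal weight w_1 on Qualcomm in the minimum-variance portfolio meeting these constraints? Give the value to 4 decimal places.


g=Σ⁻¹μ = [1.3200  3.1046  1.0538  1.6694]
h=Σ⁻¹𝟙 = [14.1193  15.6197  17.7174  19.1794]
a=μᵀg=0.955864  b=𝟙ᵀg=7.147892  c=𝟙ᵀh=66.635869  D=ac−b²=12.602486
λ₁=(c·0.153−b)/D = (66.635869·0.153−7.147892)/12.602486 = 0.241809
λ₂=(a−b·0.153)/D = (0.955864−7.147892·0.153)/12.602486 = -0.010931
w* = 0.241809·g + -0.010931·h:
  w_0 = 0.241809·1.3200 + -0.010931·14.1193 = 0.1649  (Alcoa)
  w_1 = 0.241809·3.1046 + -0.010931·15.6197 = 0.5800  (Qualcomm)
  w_2 = 0.241809·1.0538 + -0.010931·17.7174 = 0.0612  (Tesla)
  w_3 = 0.241809·1.6694 + -0.010931·19.1794 = 0.1940  (Kellogg)
Σw_i=1.0000  μᵀw=0.1530
σ²=wᵀΣw=λ₁·μ_p+λ₂ = 0.241809·0.153 + -0.010931 = 0.026065 ≈ 0.0261

0.5800


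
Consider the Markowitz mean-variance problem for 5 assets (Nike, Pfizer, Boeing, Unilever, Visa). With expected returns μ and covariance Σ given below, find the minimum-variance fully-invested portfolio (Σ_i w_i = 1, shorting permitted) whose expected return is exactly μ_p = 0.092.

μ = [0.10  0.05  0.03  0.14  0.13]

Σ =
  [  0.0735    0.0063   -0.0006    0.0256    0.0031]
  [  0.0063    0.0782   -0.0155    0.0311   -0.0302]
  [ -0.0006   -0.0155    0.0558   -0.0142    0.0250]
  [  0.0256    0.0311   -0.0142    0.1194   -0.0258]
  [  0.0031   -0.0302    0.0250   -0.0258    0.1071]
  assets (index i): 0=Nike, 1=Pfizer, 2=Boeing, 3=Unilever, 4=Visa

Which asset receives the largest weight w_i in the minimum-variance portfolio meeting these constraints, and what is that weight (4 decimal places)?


g=Σ⁻¹μ = [0.8155  0.7975  0.3428  1.1807  1.6195]
h=Σ⁻¹𝟙 = [9.5454  17.5865  19.6266  6.4576  10.9941]
a=μᵀg=0.507535  b=𝟙ᵀg=4.755958  c=𝟙ᵀh=64.210182  D=ac−b²=9.969767
λ₁=(c·0.092−b)/D = (64.210182·0.092−4.755958)/9.969767 = 0.115487
λ₂=(a−b·0.092)/D = (0.507535−4.755958·0.092)/9.969767 = 0.007020
w* = 0.115487·g + 0.007020·h:
  w_0 = 0.115487·0.8155 + 0.007020·9.5454 = 0.1612  (Nike)
  w_1 = 0.115487·0.7975 + 0.007020·17.5865 = 0.2156  (Pfizer)
  w_2 = 0.115487·0.3428 + 0.007020·19.6266 = 0.1774  (Boeing)
  w_3 = 0.115487·1.1807 + 0.007020·6.4576 = 0.1817  (Unilever)
  w_4 = 0.115487·1.6195 + 0.007020·10.9941 = 0.2642  (Visa)
Σw_i=1.0000  μᵀw=0.0920
σ²=wᵀΣw=λ₁·μ_p+λ₂ = 0.115487·0.092 + 0.007020 = 0.017645 ≈ 0.0176

Visa (0.2642)


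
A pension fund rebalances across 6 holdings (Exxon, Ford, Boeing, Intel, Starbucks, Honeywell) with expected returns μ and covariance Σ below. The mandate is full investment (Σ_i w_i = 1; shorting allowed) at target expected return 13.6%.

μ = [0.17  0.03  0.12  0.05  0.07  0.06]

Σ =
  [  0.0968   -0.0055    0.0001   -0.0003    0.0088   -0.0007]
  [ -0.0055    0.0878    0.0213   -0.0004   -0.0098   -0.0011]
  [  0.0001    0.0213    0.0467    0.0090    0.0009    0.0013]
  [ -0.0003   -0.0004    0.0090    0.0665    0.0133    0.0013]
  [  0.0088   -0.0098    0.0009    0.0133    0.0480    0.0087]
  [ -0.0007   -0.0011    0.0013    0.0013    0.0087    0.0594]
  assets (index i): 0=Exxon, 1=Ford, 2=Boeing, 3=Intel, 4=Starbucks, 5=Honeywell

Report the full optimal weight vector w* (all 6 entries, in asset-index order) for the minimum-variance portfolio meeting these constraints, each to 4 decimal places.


0.3594  -0.0949  0.5398  -0.0170  0.1062  0.1066

g=Σ⁻¹μ = [1.6777  -0.0514  2.5052  0.2281  0.8777  0.8405]
h=Σ⁻¹𝟙 = [9.6293  10.5730  13.9724  9.8457  15.6388  14.3325]
a=μᵀg=0.707564  b=𝟙ᵀg=6.077820  c=𝟙ᵀh=73.991778  D=ac−b²=15.414018
λ₁=(c·0.136−b)/D = (73.991778·0.136−6.077820)/15.414018 = 0.258535
λ₂=(a−b·0.136)/D = (0.707564−6.077820·0.136)/15.414018 = -0.007722
w* = 0.258535·g + -0.007722·h:
  w_0 = 0.258535·1.6777 + -0.007722·9.6293 = 0.3594  (Exxon)
  w_1 = 0.258535·-0.0514 + -0.007722·10.5730 = -0.0949  (Ford)
  w_2 = 0.258535·2.5052 + -0.007722·13.9724 = 0.5398  (Boeing)
  w_3 = 0.258535·0.2281 + -0.007722·9.8457 = -0.0170  (Intel)
  w_4 = 0.258535·0.8777 + -0.007722·15.6388 = 0.1062  (Starbucks)
  w_5 = 0.258535·0.8405 + -0.007722·14.3325 = 0.1066  (Honeywell)
Σw_i=1.0000  μᵀw=0.1360
σ²=wᵀΣw=λ₁·μ_p+λ₂ = 0.258535·0.136 + -0.007722 = 0.027439 ≈ 0.0274


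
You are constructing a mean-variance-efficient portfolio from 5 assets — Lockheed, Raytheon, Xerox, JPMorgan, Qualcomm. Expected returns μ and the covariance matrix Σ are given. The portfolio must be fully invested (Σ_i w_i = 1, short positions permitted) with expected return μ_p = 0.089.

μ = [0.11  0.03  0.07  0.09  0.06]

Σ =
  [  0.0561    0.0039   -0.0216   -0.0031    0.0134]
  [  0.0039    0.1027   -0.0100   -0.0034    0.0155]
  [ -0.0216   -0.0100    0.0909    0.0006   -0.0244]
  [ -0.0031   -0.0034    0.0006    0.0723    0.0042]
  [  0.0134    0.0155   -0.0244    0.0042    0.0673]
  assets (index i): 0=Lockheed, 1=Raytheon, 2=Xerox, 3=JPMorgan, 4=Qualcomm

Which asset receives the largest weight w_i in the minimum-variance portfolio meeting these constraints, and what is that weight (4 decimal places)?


u=Σ⁻¹μ = [2.4262  0.2710  1.5941  1.2994  0.8429]
v=Σ⁻¹𝟙 = [22.5785  9.1463  21.3340  14.1748  15.1069]
a=μᵀu=0.554115  b=𝟙ᵀu=6.433556  c=𝟙ᵀv=82.340554  D=ac−b²=4.235489
λ₁=(c·0.089−b)/D = (82.340554·0.089−6.433556)/4.235489 = 0.211252
λ₂=(a−b·0.089)/D = (0.554115−6.433556·0.089)/4.235489 = -0.004361
w* = 0.211252·u + -0.004361·v:
  w_0 = 0.211252·2.4262 + -0.004361·22.5785 = 0.4141  (Lockheed)
  w_1 = 0.211252·0.2710 + -0.004361·9.1463 = 0.0174  (Raytheon)
  w_2 = 0.211252·1.5941 + -0.004361·21.3340 = 0.2437  (Xerox)
  w_3 = 0.211252·1.2994 + -0.004361·14.1748 = 0.2127  (JPMorgan)
  w_4 = 0.211252·0.8429 + -0.004361·15.1069 = 0.1122  (Qualcomm)
Σw_i=1.0000  μᵀw=0.0890
σ²=wᵀΣw=λ₁·μ_p+λ₂ = 0.211252·0.089 + -0.004361 = 0.014440 ≈ 0.0144

Lockheed (0.4141)


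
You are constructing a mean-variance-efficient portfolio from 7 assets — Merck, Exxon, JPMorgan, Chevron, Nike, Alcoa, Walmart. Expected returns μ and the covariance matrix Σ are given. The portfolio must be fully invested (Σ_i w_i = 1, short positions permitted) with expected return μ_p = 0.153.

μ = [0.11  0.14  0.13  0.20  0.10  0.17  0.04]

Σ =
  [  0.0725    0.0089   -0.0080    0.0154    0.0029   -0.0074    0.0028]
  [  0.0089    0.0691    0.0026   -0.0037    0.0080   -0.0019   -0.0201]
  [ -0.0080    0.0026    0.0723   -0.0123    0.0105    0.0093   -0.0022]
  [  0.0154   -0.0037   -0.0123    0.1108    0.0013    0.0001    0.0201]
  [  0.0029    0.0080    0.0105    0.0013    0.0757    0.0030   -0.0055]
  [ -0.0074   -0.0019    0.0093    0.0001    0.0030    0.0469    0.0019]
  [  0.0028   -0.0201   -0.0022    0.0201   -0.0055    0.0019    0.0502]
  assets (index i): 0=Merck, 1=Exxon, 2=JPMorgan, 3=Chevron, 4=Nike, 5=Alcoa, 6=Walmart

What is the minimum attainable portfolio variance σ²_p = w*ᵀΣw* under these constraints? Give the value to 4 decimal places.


0.0140

p=Σ⁻¹μ = [1.3678  2.1627  1.6311  1.6886  0.7127  3.5180  0.9268]
q=Σ⁻¹𝟙 = [12.3948  19.6721  12.0158  4.4026  10.0266  19.9793  26.2118]
a=μᵀp=1.709399  b=𝟙ᵀp=12.007708  c=𝟙ᵀq=104.702957  D=ac−b²=34.794108
λ₁=(c·0.153−b)/D = (104.702957·0.153−12.007708)/34.794108 = 0.115302
λ₂=(a−b·0.153)/D = (1.709399−12.007708·0.153)/34.794108 = -0.003672
w* = 0.115302·p + -0.003672·q:
  w_0 = 0.115302·1.3678 + -0.003672·12.3948 = 0.1122  (Merck)
  w_1 = 0.115302·2.1627 + -0.003672·19.6721 = 0.1771  (Exxon)
  w_2 = 0.115302·1.6311 + -0.003672·12.0158 = 0.1439  (JPMorgan)
  w_3 = 0.115302·1.6886 + -0.003672·4.4026 = 0.1785  (Chevron)
  w_4 = 0.115302·0.7127 + -0.003672·10.0266 = 0.0454  (Nike)
  w_5 = 0.115302·3.5180 + -0.003672·19.9793 = 0.3323  (Alcoa)
  w_6 = 0.115302·0.9268 + -0.003672·26.2118 = 0.0106  (Walmart)
Σw_i=1.0000  μᵀw=0.1530
σ²=wᵀΣw=λ₁·μ_p+λ₂ = 0.115302·0.153 + -0.003672 = 0.013969 ≈ 0.0140


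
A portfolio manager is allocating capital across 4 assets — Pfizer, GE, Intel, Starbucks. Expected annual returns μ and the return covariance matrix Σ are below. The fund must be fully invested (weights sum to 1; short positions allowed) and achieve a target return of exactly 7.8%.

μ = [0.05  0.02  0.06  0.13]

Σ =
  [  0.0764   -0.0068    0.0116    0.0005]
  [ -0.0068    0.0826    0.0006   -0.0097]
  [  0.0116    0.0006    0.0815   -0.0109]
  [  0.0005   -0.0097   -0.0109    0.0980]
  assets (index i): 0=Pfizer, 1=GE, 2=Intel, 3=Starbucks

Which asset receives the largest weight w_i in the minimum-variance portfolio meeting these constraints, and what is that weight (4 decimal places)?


u=Σ⁻¹μ = [0.5563  0.4536  0.8494  1.4631]
v=Σ⁻¹𝟙 = [12.4606  14.5627  12.1185  12.9298]
a=μᵀu=0.278044  b=𝟙ᵀu=3.322263  c=𝟙ᵀv=52.071524  D=ac−b²=3.440747
λ₁=(c·0.078−b)/D = (52.071524·0.078−3.322263)/3.440747 = 0.214871
λ₂=(a−b·0.078)/D = (0.278044−3.322263·0.078)/3.440747 = 0.005495
w* = 0.214871·u + 0.005495·v:
  w_0 = 0.214871·0.5563 + 0.005495·12.4606 = 0.1880  (Pfizer)
  w_1 = 0.214871·0.4536 + 0.005495·14.5627 = 0.1775  (GE)
  w_2 = 0.214871·0.8494 + 0.005495·12.1185 = 0.2491  (Intel)
  w_3 = 0.214871·1.4631 + 0.005495·12.9298 = 0.3854  (Starbucks)
Σw_i=1.0000  μᵀw=0.0780
σ²=wᵀΣw=λ₁·μ_p+λ₂ = 0.214871·0.078 + 0.005495 = 0.022255 ≈ 0.0223

Starbucks (0.3854)


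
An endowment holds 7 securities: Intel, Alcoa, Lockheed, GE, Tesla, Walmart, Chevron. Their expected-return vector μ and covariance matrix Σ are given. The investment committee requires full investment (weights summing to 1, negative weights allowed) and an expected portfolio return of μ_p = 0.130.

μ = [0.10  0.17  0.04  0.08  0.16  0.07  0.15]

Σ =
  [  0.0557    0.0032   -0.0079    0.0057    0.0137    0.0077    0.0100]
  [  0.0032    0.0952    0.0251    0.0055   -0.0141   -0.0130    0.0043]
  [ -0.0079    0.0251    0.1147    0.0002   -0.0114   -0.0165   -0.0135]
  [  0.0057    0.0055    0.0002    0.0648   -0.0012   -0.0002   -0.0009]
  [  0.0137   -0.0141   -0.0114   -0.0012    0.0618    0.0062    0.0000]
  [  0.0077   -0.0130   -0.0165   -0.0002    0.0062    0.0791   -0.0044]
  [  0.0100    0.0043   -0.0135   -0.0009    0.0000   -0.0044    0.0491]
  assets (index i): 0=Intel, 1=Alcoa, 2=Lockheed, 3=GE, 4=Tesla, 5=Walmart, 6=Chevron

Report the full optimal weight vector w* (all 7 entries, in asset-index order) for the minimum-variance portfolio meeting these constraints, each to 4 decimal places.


0.0201  0.1628  0.0747  0.1034  0.2524  0.1166  0.2702

p=Σ⁻¹μ = [0.1722  1.9889  0.7898  1.1530  3.0420  1.3023  3.2007]
q=Σ⁻¹𝟙 = [6.9234  9.5701  14.0211  14.6819  18.0554  16.4068  23.7129]
a=μᵀp=1.537158  b=𝟙ᵀp=11.648919  c=𝟙ᵀq=103.371535  D=ac−b²=23.201057
λ₁=(c·0.130−b)/D = (103.371535·0.130−11.648919)/23.201057 = 0.077125
λ₂=(a−b·0.130)/D = (1.537158−11.648919·0.130)/23.201057 = 0.000983
w* = 0.077125·p + 0.000983·q:
  w_0 = 0.077125·0.1722 + 0.000983·6.9234 = 0.0201  (Intel)
  w_1 = 0.077125·1.9889 + 0.000983·9.5701 = 0.1628  (Alcoa)
  w_2 = 0.077125·0.7898 + 0.000983·14.0211 = 0.0747  (Lockheed)
  w_3 = 0.077125·1.1530 + 0.000983·14.6819 = 0.1034  (GE)
  w_4 = 0.077125·3.0420 + 0.000983·18.0554 = 0.2524  (Tesla)
  w_5 = 0.077125·1.3023 + 0.000983·16.4068 = 0.1166  (Walmart)
  w_6 = 0.077125·3.2007 + 0.000983·23.7129 = 0.2702  (Chevron)
Σw_i=1.0000  μᵀw=0.1300
σ²=wᵀΣw=λ₁·μ_p+λ₂ = 0.077125·0.130 + 0.000983 = 0.011009 ≈ 0.0110


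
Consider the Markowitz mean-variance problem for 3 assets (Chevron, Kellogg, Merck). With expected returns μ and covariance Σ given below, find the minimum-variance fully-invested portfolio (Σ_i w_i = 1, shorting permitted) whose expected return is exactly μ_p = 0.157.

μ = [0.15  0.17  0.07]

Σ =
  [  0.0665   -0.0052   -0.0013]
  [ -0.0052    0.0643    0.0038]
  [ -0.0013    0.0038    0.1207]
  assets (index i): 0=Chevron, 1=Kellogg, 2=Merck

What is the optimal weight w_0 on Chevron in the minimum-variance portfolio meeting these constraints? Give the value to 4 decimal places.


0.4378

x=Σ⁻¹μ = [2.4858  2.8143  0.5181]
y=Σ⁻¹𝟙 = [16.4765  16.4150  7.9457]
a=μᵀx=0.887569  b=𝟙ᵀx=5.818222  c=𝟙ᵀy=40.837169  D=ac−b²=2.394095
λ₁=(c·0.157−b)/D = (40.837169·0.157−5.818222)/2.394095 = 0.247782
λ₂=(a−b·0.157)/D = (0.887569−5.818222·0.157)/2.394095 = -0.010815
w* = 0.247782·x + -0.010815·y:
  w_0 = 0.247782·2.4858 + -0.010815·16.4765 = 0.4378  (Chevron)
  w_1 = 0.247782·2.8143 + -0.010815·16.4150 = 0.5198  (Kellogg)
  w_2 = 0.247782·0.5181 + -0.010815·7.9457 = 0.0424  (Merck)
Σw_i=1.0000  μᵀw=0.1570
σ²=wᵀΣw=λ₁·μ_p+λ₂ = 0.247782·0.157 + -0.010815 = 0.028087 ≈ 0.0281


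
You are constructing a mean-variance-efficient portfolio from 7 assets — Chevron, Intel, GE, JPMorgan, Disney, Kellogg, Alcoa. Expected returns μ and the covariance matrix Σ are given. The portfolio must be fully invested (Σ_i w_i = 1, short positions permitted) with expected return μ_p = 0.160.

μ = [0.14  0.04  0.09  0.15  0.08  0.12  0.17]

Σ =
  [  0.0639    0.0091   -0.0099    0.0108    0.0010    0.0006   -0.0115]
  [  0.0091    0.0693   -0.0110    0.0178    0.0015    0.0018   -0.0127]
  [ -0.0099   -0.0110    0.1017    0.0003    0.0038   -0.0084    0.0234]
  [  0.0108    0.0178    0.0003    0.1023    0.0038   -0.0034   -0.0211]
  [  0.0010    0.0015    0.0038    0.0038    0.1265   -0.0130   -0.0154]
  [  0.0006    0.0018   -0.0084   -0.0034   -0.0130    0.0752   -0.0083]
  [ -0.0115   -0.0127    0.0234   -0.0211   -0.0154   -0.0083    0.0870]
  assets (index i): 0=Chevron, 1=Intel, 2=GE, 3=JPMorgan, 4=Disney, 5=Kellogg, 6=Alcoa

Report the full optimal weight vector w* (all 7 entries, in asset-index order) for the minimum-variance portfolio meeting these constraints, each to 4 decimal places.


0.2754  -0.1426  -0.0182  0.2443  0.0729  0.2055  0.3626

u=Σ⁻¹μ = [2.4331  0.3615  0.6044  1.7996  1.1348  2.2458  3.0174]
v=Σ⁻¹𝟙 = [16.6093  14.0895  9.6120  9.7094  11.2643  18.4146  19.2667]
a=μᵀu=1.552671  b=𝟙ᵀu=11.596613  c=𝟙ᵀv=98.965847  D=ac−b²=19.179954
λ₁=(c·0.160−b)/D = (98.965847·0.160−11.596613)/19.179954 = 0.220956
λ₂=(a−b·0.160)/D = (1.552671−11.596613·0.160)/19.179954 = -0.015787
w* = 0.220956·u + -0.015787·v:
  w_0 = 0.220956·2.4331 + -0.015787·16.6093 = 0.2754  (Chevron)
  w_1 = 0.220956·0.3615 + -0.015787·14.0895 = -0.1426  (Intel)
  w_2 = 0.220956·0.6044 + -0.015787·9.6120 = -0.0182  (GE)
  w_3 = 0.220956·1.7996 + -0.015787·9.7094 = 0.2443  (JPMorgan)
  w_4 = 0.220956·1.1348 + -0.015787·11.2643 = 0.0729  (Disney)
  w_5 = 0.220956·2.2458 + -0.015787·18.4146 = 0.2055  (Kellogg)
  w_6 = 0.220956·3.0174 + -0.015787·19.2667 = 0.3626  (Alcoa)
Σw_i=1.0000  μᵀw=0.1600
σ²=wᵀΣw=λ₁·μ_p+λ₂ = 0.220956·0.160 + -0.015787 = 0.019566 ≈ 0.0196


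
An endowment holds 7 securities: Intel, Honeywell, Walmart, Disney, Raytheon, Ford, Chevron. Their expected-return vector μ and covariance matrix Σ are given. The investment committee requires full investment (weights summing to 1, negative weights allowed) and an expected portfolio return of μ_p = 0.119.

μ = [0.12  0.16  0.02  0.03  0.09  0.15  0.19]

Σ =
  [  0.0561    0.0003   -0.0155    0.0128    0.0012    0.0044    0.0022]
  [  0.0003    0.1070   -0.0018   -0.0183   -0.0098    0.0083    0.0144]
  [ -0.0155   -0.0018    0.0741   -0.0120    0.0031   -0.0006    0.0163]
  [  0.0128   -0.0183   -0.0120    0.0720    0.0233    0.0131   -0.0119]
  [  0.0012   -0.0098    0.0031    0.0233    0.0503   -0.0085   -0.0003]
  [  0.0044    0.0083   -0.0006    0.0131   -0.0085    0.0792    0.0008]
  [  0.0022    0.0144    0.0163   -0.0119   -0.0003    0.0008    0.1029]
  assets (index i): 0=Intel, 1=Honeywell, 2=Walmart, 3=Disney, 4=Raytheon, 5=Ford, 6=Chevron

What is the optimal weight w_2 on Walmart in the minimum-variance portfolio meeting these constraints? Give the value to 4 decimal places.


0.1046

p=Σ⁻¹μ = [2.0414  1.2787  0.2169  -0.5276  2.5670  1.9956  1.5205]
q=Σ⁻¹𝟙 = [18.9018  11.1906  17.2458  9.4381  18.0447  10.8482  6.0759]
a=μᵀp=1.257331  b=𝟙ᵀp=9.092452  c=𝟙ᵀq=91.745121  D=ac−b²=32.681352
λ₁=(c·0.119−b)/D = (91.745121·0.119−9.092452)/32.681352 = 0.055849
λ₂=(a−b·0.119)/D = (1.257331−9.092452·0.119)/32.681352 = 0.005365
w* = 0.055849·p + 0.005365·q:
  w_0 = 0.055849·2.0414 + 0.005365·18.9018 = 0.2154  (Intel)
  w_1 = 0.055849·1.2787 + 0.005365·11.1906 = 0.1314  (Honeywell)
  w_2 = 0.055849·0.2169 + 0.005365·17.2458 = 0.1046  (Walmart)
  w_3 = 0.055849·-0.5276 + 0.005365·9.4381 = 0.0212  (Disney)
  w_4 = 0.055849·2.5670 + 0.005365·18.0447 = 0.2402  (Raytheon)
  w_5 = 0.055849·1.9956 + 0.005365·10.8482 = 0.1696  (Ford)
  w_6 = 0.055849·1.5205 + 0.005365·6.0759 = 0.1175  (Chevron)
Σw_i=1.0000  μᵀw=0.1190
σ²=wᵀΣw=λ₁·μ_p+λ₂ = 0.055849·0.119 + 0.005365 = 0.012011 ≈ 0.0120


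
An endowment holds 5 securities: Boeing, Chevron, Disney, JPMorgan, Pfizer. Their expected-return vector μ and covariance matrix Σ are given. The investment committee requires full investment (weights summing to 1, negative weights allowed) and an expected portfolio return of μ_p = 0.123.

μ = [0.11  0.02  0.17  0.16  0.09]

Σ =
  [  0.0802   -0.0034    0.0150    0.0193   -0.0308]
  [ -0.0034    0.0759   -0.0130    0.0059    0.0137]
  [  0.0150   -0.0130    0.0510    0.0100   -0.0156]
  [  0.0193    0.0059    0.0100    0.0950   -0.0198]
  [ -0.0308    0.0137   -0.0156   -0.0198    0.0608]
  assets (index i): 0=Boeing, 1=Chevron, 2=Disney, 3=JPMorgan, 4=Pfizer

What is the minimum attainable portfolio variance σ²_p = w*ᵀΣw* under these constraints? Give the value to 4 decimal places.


0.0107

u=Σ⁻¹μ = [1.7463  0.1457  3.6929  1.7328  3.8439]
v=Σ⁻¹𝟙 = [18.4432  11.5625  25.2087  10.2863  33.0028]
a=μᵀu=1.445990  b=𝟙ᵀu=11.161533  c=𝟙ᵀv=98.503411  D=ac−b²=17.855102
λ₁=(c·0.123−b)/D = (98.503411·0.123−11.161533)/17.855102 = 0.053452
λ₂=(a−b·0.123)/D = (1.445990−11.161533·0.123)/17.855102 = 0.004095
w* = 0.053452·u + 0.004095·v:
  w_0 = 0.053452·1.7463 + 0.004095·18.4432 = 0.1689  (Boeing)
  w_1 = 0.053452·0.1457 + 0.004095·11.5625 = 0.0551  (Chevron)
  w_2 = 0.053452·3.6929 + 0.004095·25.2087 = 0.3006  (Disney)
  w_3 = 0.053452·1.7328 + 0.004095·10.2863 = 0.1347  (JPMorgan)
  w_4 = 0.053452·3.8439 + 0.004095·33.0028 = 0.3406  (Pfizer)
Σw_i=1.0000  μᵀw=0.1230
σ²=wᵀΣw=λ₁·μ_p+λ₂ = 0.053452·0.123 + 0.004095 = 0.010670 ≈ 0.0107


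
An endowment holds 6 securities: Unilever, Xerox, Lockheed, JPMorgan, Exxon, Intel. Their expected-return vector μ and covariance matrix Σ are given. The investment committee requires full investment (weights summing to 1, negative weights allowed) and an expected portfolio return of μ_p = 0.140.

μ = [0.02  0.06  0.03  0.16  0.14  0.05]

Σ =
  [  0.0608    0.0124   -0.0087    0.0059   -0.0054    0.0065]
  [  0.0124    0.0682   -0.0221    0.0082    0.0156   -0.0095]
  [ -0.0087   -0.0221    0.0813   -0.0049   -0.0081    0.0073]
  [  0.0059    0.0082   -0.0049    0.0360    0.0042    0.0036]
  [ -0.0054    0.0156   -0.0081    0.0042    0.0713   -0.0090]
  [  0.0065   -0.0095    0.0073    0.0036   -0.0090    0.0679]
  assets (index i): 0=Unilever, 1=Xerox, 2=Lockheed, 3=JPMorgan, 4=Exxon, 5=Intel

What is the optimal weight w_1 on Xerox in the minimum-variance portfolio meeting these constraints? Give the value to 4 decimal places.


u=Σ⁻¹μ = [0.0656  0.3119  0.8331  4.1912  1.8371  0.7055]
v=Σ⁻¹𝟙 = [13.9471  14.3578  19.1931  21.7153  14.6243  14.1249]
a=μᵀu=1.008069  b=𝟙ᵀu=7.944310  c=𝟙ᵀv=97.962542  D=ac−b²=35.640987
λ₁=(c·0.140−b)/D = (97.962542·0.140−7.944310)/35.640987 = 0.161905
λ₂=(a−b·0.140)/D = (1.008069−7.944310·0.140)/35.640987 = -0.002922
w* = 0.161905·u + -0.002922·v:
  w_0 = 0.161905·0.0656 + -0.002922·13.9471 = -0.0301  (Unilever)
  w_1 = 0.161905·0.3119 + -0.002922·14.3578 = 0.0086  (Xerox)
  w_2 = 0.161905·0.8331 + -0.002922·19.1931 = 0.0788  (Lockheed)
  w_3 = 0.161905·4.1912 + -0.002922·21.7153 = 0.6151  (JPMorgan)
  w_4 = 0.161905·1.8371 + -0.002922·14.6243 = 0.2547  (Exxon)
  w_5 = 0.161905·0.7055 + -0.002922·14.1249 = 0.0729  (Intel)
Σw_i=1.0000  μᵀw=0.1400
σ²=wᵀΣw=λ₁·μ_p+λ₂ = 0.161905·0.140 + -0.002922 = 0.019745 ≈ 0.0197

0.0086


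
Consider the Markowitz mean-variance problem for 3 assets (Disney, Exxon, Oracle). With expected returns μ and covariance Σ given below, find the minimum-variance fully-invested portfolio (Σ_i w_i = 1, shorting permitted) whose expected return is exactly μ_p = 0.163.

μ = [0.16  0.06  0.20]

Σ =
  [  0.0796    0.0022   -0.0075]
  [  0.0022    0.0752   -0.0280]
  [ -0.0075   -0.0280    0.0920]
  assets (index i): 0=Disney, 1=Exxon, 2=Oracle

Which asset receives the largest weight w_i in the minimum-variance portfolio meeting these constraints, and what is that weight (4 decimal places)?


Oracle (0.4745)

x=Σ⁻¹μ = [2.2339  1.8155  2.9086]
y=Σ⁻¹𝟙 = [13.7126  19.5788  17.9462]
a=μᵀx=1.048071  b=𝟙ᵀx=6.957986  c=𝟙ᵀy=51.237614  D=ac−b²=5.287083
λ₁=(c·0.163−b)/D = (51.237614·0.163−6.957986)/5.287083 = 0.263613
λ₂=(a−b·0.163)/D = (1.048071−6.957986·0.163)/5.287083 = -0.016281
w* = 0.263613·x + -0.016281·y:
  w_0 = 0.263613·2.2339 + -0.016281·13.7126 = 0.3656  (Disney)
  w_1 = 0.263613·1.8155 + -0.016281·19.5788 = 0.1598  (Exxon)
  w_2 = 0.263613·2.9086 + -0.016281·17.9462 = 0.4745  (Oracle)
Σw_i=1.0000  μᵀw=0.1630
σ²=wᵀΣw=λ₁·μ_p+λ₂ = 0.263613·0.163 + -0.016281 = 0.026688 ≈ 0.0267


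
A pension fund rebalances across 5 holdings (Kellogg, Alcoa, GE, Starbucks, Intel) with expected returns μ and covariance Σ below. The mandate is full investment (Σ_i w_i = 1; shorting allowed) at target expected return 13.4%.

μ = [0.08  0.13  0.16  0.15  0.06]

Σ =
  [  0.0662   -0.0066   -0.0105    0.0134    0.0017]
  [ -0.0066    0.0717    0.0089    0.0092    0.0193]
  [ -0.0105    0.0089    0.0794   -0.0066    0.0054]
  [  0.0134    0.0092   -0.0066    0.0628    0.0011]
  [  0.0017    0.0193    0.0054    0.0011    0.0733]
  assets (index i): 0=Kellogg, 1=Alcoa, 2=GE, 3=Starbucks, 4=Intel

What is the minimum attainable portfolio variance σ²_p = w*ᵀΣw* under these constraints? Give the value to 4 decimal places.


g=Σ⁻¹μ = [1.2442  1.3110  2.1950  2.1573  0.2504]
h=Σ⁻¹𝟙 = [15.4807  9.4509  13.9730  12.5366  9.5776]
a=μᵀg=0.959781  b=𝟙ᵀg=7.157892  c=𝟙ᵀh=61.018723  D=ac−b²=7.329171
λ₁=(c·0.134−b)/D = (61.018723·0.134−7.157892)/7.329171 = 0.138981
λ₂=(a−b·0.134)/D = (0.959781−7.157892·0.134)/7.329171 = 0.000085
w* = 0.138981·g + 0.000085·h:
  w_0 = 0.138981·1.2442 + 0.000085·15.4807 = 0.1742  (Kellogg)
  w_1 = 0.138981·1.3110 + 0.000085·9.4509 = 0.1830  (Alcoa)
  w_2 = 0.138981·2.1950 + 0.000085·13.9730 = 0.3063  (GE)
  w_3 = 0.138981·2.1573 + 0.000085·12.5366 = 0.3009  (Starbucks)
  w_4 = 0.138981·0.2504 + 0.000085·9.5776 = 0.0356  (Intel)
Σw_i=1.0000  μᵀw=0.1340
σ²=wᵀΣw=λ₁·μ_p+λ₂ = 0.138981·0.134 + 0.000085 = 0.018708 ≈ 0.0187

0.0187


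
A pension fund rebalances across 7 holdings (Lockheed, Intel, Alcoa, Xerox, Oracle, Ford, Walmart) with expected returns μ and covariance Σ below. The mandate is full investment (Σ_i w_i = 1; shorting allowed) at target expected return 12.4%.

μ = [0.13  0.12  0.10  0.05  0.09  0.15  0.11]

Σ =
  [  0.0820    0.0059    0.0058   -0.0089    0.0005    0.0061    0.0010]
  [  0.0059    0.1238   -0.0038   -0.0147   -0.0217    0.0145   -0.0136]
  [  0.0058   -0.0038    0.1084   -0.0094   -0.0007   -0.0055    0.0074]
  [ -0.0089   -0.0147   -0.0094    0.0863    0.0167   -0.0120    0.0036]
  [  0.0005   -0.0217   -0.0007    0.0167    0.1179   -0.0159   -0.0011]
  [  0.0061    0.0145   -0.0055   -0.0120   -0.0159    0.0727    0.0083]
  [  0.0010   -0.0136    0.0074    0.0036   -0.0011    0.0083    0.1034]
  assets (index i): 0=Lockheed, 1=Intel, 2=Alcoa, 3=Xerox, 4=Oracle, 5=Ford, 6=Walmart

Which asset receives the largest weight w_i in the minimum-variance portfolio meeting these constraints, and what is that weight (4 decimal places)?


g=Σ⁻¹μ = [1.3723  1.1106  1.0315  1.0630  1.1117  2.1174  0.9277]
h=Σ⁻¹𝟙 = [11.0441  10.6808  10.6124  15.4633  10.4243  15.3573  8.5495]
a=μᵀg=0.987661  b=𝟙ᵀg=8.734042  c=𝟙ᵀh=82.131521  D=ac−b²=4.834578
λ₁=(c·0.124−b)/D = (82.131521·0.124−8.734042)/4.834578 = 0.299978
λ₂=(a−b·0.124)/D = (0.987661−8.734042·0.124)/4.834578 = -0.019725
w* = 0.299978·g + -0.019725·h:
  w_0 = 0.299978·1.3723 + -0.019725·11.0441 = 0.1938  (Lockheed)
  w_1 = 0.299978·1.1106 + -0.019725·10.6808 = 0.1225  (Intel)
  w_2 = 0.299978·1.0315 + -0.019725·10.6124 = 0.1001  (Alcoa)
  w_3 = 0.299978·1.0630 + -0.019725·15.4633 = 0.0139  (Xerox)
  w_4 = 0.299978·1.1117 + -0.019725·10.4243 = 0.1279  (Oracle)
  w_5 = 0.299978·2.1174 + -0.019725·15.3573 = 0.3322  (Ford)
  w_6 = 0.299978·0.9277 + -0.019725·8.5495 = 0.1096  (Walmart)
Σw_i=1.0000  μᵀw=0.1240
σ²=wᵀΣw=λ₁·μ_p+λ₂ = 0.299978·0.124 + -0.019725 = 0.017473 ≈ 0.0175

Ford (0.3322)


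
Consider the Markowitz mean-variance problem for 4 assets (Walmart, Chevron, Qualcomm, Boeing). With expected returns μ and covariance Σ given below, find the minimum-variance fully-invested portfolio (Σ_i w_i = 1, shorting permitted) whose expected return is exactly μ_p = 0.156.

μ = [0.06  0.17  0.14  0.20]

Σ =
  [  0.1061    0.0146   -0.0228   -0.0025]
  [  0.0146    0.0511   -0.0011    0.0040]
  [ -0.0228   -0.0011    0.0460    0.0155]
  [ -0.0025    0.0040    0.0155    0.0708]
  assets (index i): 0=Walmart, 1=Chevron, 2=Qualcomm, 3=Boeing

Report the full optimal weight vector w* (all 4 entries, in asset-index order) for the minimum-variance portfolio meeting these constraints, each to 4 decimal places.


x=Σ⁻¹μ = [0.8079  2.9949  2.8190  2.0670]
y=Σ⁻¹𝟙 = [12.9979  15.7836  25.8527  8.0317]
a=μᵀx=1.365669  b=𝟙ᵀx=8.688800  c=𝟙ᵀy=62.665893  D=ac−b²=10.085617
λ₁=(c·0.156−b)/D = (62.665893·0.156−8.688800)/10.085617 = 0.107785
λ₂=(a−b·0.156)/D = (1.365669−8.688800·0.156)/10.085617 = 0.001013
w* = 0.107785·x + 0.001013·y:
  w_0 = 0.107785·0.8079 + 0.001013·12.9979 = 0.1002  (Walmart)
  w_1 = 0.107785·2.9949 + 0.001013·15.7836 = 0.3388  (Chevron)
  w_2 = 0.107785·2.8190 + 0.001013·25.8527 = 0.3300  (Qualcomm)
  w_3 = 0.107785·2.0670 + 0.001013·8.0317 = 0.2309  (Boeing)
Σw_i=1.0000  μᵀw=0.1560
σ²=wᵀΣw=λ₁·μ_p+λ₂ = 0.107785·0.156 + 0.001013 = 0.017827 ≈ 0.0178

0.1002  0.3388  0.3300  0.2309


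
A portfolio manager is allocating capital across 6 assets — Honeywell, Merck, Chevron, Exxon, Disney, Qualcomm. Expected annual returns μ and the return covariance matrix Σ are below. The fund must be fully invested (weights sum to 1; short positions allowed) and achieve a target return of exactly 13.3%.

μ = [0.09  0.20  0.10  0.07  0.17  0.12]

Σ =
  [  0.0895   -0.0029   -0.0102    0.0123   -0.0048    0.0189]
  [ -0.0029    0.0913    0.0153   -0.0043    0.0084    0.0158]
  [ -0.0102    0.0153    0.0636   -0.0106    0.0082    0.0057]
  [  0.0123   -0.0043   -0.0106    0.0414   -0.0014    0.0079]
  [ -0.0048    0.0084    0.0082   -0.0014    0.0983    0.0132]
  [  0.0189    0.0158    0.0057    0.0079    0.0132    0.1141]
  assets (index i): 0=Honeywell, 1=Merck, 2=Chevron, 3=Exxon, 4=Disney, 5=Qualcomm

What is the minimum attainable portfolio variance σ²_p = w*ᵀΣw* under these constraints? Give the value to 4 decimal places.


0.0173

p=Σ⁻¹μ = [0.9841  1.9016  1.3834  1.9533  1.4941  0.2482]
q=Σ⁻¹𝟙 = [9.8633  8.2596  18.4687  26.6712  8.4878  2.2355]
a=μᵀp=1.027732  b=𝟙ᵀp=7.964654  c=𝟙ᵀq=73.986078  D=ac−b²=12.602163
λ₁=(c·0.133−b)/D = (73.986078·0.133−7.964654)/12.602163 = 0.148823
λ₂=(a−b·0.133)/D = (1.027732−7.964654·0.133)/12.602163 = -0.002505
w* = 0.148823·p + -0.002505·q:
  w_0 = 0.148823·0.9841 + -0.002505·9.8633 = 0.1218  (Honeywell)
  w_1 = 0.148823·1.9016 + -0.002505·8.2596 = 0.2623  (Merck)
  w_2 = 0.148823·1.3834 + -0.002505·18.4687 = 0.1596  (Chevron)
  w_3 = 0.148823·1.9533 + -0.002505·26.6712 = 0.2239  (Exxon)
  w_4 = 0.148823·1.4941 + -0.002505·8.4878 = 0.2011  (Disney)
  w_5 = 0.148823·0.2482 + -0.002505·2.2355 = 0.0313  (Qualcomm)
Σw_i=1.0000  μᵀw=0.1330
σ²=wᵀΣw=λ₁·μ_p+λ₂ = 0.148823·0.133 + -0.002505 = 0.017289 ≈ 0.0173


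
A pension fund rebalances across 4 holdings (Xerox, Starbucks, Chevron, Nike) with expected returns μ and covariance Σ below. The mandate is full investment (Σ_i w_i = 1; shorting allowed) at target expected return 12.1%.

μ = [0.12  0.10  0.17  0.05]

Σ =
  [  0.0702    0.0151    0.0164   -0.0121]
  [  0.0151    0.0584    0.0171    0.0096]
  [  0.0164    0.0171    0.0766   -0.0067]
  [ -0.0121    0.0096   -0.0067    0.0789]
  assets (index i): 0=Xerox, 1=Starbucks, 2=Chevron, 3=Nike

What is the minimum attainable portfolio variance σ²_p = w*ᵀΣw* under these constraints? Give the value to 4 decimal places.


0.0251

x=Σ⁻¹μ = [1.2812  0.6842  1.8715  0.9059]
y=Σ⁻¹𝟙 = [12.5963  8.6693  9.6798  14.3732]
a=μᵀx=0.585609  b=𝟙ᵀx=4.742719  c=𝟙ᵀy=45.318637  D=ac−b²=4.045598
λ₁=(c·0.121−b)/D = (45.318637·0.121−4.742719)/4.045598 = 0.183122
λ₂=(a−b·0.121)/D = (0.585609−4.742719·0.121)/4.045598 = 0.002902
w* = 0.183122·x + 0.002902·y:
  w_0 = 0.183122·1.2812 + 0.002902·12.5963 = 0.2712  (Xerox)
  w_1 = 0.183122·0.6842 + 0.002902·8.6693 = 0.1504  (Starbucks)
  w_2 = 0.183122·1.8715 + 0.002902·9.6798 = 0.3708  (Chevron)
  w_3 = 0.183122·0.9059 + 0.002902·14.3732 = 0.2076  (Nike)
Σw_i=1.0000  μᵀw=0.1210
σ²=wᵀΣw=λ₁·μ_p+λ₂ = 0.183122·0.121 + 0.002902 = 0.025060 ≈ 0.0251


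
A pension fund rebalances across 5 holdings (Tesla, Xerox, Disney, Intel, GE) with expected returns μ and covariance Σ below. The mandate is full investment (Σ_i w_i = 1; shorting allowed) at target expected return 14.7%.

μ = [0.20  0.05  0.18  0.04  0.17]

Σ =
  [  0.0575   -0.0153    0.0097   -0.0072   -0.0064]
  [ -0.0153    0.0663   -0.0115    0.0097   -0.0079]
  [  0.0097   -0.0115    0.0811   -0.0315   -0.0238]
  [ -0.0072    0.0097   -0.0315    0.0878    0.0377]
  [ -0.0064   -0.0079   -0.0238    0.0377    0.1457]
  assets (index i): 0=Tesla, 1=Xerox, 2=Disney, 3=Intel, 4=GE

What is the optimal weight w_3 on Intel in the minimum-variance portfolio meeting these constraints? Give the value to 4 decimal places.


0.0843

u=Σ⁻¹μ = [3.8791  2.2354  2.8986  0.8293  1.7173]
v=Σ⁻¹𝟙 = [22.7268  22.9084  21.0761  14.5084  8.7925]
a=μᵀu=1.734432  b=𝟙ᵀu=11.559556  c=𝟙ᵀv=90.012308  D=ac−b²=22.496931
λ₁=(c·0.147−b)/D = (90.012308·0.147−11.559556)/22.496931 = 0.074333
λ₂=(a−b·0.147)/D = (1.734432−11.559556·0.147)/22.496931 = 0.001564
w* = 0.074333·u + 0.001564·v:
  w_0 = 0.074333·3.8791 + 0.001564·22.7268 = 0.3239  (Tesla)
  w_1 = 0.074333·2.2354 + 0.001564·22.9084 = 0.2020  (Xerox)
  w_2 = 0.074333·2.8986 + 0.001564·21.0761 = 0.2484  (Disney)
  w_3 = 0.074333·0.8293 + 0.001564·14.5084 = 0.0843  (Intel)
  w_4 = 0.074333·1.7173 + 0.001564·8.7925 = 0.1414  (GE)
Σw_i=1.0000  μᵀw=0.1470
σ²=wᵀΣw=λ₁·μ_p+λ₂ = 0.074333·0.147 + 0.001564 = 0.012491 ≈ 0.0125
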